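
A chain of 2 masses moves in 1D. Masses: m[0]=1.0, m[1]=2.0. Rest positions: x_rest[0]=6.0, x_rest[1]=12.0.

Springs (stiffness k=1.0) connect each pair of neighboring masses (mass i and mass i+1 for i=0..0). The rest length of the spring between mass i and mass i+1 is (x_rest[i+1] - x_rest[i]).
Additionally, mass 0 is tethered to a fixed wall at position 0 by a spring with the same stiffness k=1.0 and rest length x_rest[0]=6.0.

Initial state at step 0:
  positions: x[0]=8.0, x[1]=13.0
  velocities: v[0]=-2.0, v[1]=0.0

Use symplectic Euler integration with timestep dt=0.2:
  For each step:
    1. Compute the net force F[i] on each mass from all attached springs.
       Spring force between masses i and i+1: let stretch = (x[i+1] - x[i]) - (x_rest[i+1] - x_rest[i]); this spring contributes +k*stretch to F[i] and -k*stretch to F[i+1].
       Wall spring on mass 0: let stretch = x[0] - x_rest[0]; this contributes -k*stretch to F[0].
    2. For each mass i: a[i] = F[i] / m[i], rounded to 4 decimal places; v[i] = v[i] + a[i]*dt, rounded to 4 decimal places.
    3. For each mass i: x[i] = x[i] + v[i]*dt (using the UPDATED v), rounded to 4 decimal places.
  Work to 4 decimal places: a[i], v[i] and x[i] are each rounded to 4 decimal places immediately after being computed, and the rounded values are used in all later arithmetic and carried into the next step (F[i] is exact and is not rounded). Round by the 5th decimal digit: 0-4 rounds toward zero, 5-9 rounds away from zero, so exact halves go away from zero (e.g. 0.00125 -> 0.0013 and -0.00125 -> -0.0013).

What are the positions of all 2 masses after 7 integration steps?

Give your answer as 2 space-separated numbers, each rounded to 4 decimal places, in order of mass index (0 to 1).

Step 0: x=[8.0000 13.0000] v=[-2.0000 0.0000]
Step 1: x=[7.4800 13.0200] v=[-2.6000 0.1000]
Step 2: x=[6.8824 13.0492] v=[-2.9880 0.1460]
Step 3: x=[6.2562 13.0751] v=[-3.1311 0.1293]
Step 4: x=[5.6525 13.0846] v=[-3.0186 0.0474]
Step 5: x=[5.1200 13.0654] v=[-2.6627 -0.0958]
Step 6: x=[4.7005 13.0073] v=[-2.0976 -0.2903]
Step 7: x=[4.4252 12.9031] v=[-1.3763 -0.5210]

Answer: 4.4252 12.9031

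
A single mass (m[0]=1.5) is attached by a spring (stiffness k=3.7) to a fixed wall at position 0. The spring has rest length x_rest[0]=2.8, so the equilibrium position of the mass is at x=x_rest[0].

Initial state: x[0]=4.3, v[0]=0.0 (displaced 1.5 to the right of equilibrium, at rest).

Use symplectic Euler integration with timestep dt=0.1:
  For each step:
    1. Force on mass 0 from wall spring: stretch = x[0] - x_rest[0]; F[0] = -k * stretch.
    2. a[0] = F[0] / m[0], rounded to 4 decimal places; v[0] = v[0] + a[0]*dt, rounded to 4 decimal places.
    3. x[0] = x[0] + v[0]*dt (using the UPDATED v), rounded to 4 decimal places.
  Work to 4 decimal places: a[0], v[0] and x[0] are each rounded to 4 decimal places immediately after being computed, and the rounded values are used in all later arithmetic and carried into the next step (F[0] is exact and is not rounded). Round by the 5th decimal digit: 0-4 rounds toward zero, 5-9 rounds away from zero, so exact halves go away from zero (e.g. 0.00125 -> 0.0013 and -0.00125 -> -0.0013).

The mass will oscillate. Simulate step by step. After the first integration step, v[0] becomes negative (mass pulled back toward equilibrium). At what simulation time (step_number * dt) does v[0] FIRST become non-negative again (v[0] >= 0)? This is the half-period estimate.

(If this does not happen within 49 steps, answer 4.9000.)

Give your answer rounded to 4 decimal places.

Answer: 2.0000

Derivation:
Step 0: x=[4.3000] v=[0.0000]
Step 1: x=[4.2630] v=[-0.3700]
Step 2: x=[4.1899] v=[-0.7309]
Step 3: x=[4.0825] v=[-1.0737]
Step 4: x=[3.9435] v=[-1.3901]
Step 5: x=[3.7763] v=[-1.6722]
Step 6: x=[3.5850] v=[-1.9130]
Step 7: x=[3.3743] v=[-2.1066]
Step 8: x=[3.1495] v=[-2.2483]
Step 9: x=[2.9161] v=[-2.3345]
Step 10: x=[2.6798] v=[-2.3631]
Step 11: x=[2.4465] v=[-2.3335]
Step 12: x=[2.2219] v=[-2.2463]
Step 13: x=[2.0115] v=[-2.1037]
Step 14: x=[1.8206] v=[-1.9092]
Step 15: x=[1.6538] v=[-1.6676]
Step 16: x=[1.5153] v=[-1.3849]
Step 17: x=[1.4085] v=[-1.0680]
Step 18: x=[1.3360] v=[-0.7248]
Step 19: x=[1.2996] v=[-0.3637]
Step 20: x=[1.3002] v=[0.0064]
First v>=0 after going negative at step 20, time=2.0000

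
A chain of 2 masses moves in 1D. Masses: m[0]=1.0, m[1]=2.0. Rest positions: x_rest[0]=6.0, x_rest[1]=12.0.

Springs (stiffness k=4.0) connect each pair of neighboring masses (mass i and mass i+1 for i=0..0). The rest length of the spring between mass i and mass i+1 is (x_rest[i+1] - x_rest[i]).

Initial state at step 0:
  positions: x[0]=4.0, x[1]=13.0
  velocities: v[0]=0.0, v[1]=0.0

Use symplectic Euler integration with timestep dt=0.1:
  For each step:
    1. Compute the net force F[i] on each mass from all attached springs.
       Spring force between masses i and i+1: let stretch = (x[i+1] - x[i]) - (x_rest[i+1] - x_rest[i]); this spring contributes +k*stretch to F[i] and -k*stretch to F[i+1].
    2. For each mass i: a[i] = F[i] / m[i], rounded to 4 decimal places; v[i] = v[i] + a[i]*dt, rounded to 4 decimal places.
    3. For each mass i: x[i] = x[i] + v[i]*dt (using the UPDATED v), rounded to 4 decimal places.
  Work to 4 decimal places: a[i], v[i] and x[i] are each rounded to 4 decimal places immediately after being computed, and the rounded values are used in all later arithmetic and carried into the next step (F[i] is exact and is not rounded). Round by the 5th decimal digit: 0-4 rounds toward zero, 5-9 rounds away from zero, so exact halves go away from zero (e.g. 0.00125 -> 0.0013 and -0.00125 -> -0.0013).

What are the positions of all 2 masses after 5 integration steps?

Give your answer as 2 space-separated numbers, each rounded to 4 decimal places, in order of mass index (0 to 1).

Step 0: x=[4.0000 13.0000] v=[0.0000 0.0000]
Step 1: x=[4.1200 12.9400] v=[1.2000 -0.6000]
Step 2: x=[4.3528 12.8236] v=[2.3280 -1.1640]
Step 3: x=[4.6844 12.6578] v=[3.3163 -1.6582]
Step 4: x=[5.0950 12.4525] v=[4.1057 -2.0529]
Step 5: x=[5.5599 12.2201] v=[4.6487 -2.3244]

Answer: 5.5599 12.2201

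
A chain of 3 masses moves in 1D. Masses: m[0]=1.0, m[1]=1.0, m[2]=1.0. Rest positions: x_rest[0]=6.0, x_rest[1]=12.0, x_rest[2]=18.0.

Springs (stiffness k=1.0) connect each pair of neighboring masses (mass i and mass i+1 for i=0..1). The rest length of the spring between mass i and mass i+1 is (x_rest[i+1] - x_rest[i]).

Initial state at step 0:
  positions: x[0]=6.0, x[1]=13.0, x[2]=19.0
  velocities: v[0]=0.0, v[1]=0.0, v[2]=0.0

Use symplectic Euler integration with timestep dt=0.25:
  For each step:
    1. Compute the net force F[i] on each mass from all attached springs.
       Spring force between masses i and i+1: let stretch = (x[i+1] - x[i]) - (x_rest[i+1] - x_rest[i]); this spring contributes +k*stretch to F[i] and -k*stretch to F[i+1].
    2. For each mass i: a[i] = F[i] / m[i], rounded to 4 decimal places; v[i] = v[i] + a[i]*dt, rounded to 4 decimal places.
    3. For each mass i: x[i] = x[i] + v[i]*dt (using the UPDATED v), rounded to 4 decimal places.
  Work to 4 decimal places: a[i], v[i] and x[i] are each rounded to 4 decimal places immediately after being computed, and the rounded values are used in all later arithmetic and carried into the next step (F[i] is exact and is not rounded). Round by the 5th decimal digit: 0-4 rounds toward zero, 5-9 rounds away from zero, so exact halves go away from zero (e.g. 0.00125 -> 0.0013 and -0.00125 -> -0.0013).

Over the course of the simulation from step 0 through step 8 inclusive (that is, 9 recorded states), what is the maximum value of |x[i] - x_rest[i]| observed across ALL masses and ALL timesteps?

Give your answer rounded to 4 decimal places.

Step 0: x=[6.0000 13.0000 19.0000] v=[0.0000 0.0000 0.0000]
Step 1: x=[6.0625 12.9375 19.0000] v=[0.2500 -0.2500 0.0000]
Step 2: x=[6.1797 12.8242 18.9961] v=[0.4688 -0.4531 -0.0156]
Step 3: x=[6.3372 12.6814 18.9815] v=[0.6299 -0.5713 -0.0586]
Step 4: x=[6.5162 12.5358 18.9481] v=[0.7160 -0.5823 -0.1336]
Step 5: x=[6.6964 12.4148 18.8889] v=[0.7209 -0.4841 -0.2367]
Step 6: x=[6.8590 12.3410 18.8001] v=[0.6505 -0.2952 -0.3552]
Step 7: x=[6.9893 12.3283 18.6826] v=[0.5210 -0.0509 -0.4700]
Step 8: x=[7.0783 12.3790 18.5430] v=[0.3558 0.2029 -0.5586]
Max displacement = 1.0783

Answer: 1.0783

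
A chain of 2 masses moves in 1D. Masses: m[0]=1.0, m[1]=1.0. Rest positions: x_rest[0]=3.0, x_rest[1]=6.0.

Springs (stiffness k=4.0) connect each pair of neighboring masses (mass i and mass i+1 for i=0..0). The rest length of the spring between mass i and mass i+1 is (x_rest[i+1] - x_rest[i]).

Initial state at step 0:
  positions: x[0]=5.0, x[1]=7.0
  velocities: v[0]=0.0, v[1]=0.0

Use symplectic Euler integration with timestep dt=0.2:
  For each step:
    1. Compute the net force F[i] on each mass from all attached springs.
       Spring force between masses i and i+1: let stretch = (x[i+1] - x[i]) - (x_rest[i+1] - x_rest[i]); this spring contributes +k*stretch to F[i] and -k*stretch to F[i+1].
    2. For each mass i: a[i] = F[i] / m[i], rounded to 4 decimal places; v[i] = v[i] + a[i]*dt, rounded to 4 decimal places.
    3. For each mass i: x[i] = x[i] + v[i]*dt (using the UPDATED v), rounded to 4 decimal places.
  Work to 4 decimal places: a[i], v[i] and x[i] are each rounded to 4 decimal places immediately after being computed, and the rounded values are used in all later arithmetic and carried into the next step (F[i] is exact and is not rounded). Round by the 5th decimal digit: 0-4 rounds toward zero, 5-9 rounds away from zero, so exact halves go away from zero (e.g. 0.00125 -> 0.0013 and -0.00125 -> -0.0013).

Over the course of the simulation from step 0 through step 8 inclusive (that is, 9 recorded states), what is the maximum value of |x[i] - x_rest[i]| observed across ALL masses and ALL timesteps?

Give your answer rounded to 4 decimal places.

Step 0: x=[5.0000 7.0000] v=[0.0000 0.0000]
Step 1: x=[4.8400 7.1600] v=[-0.8000 0.8000]
Step 2: x=[4.5712 7.4288] v=[-1.3440 1.3440]
Step 3: x=[4.2796 7.7204] v=[-1.4579 1.4579]
Step 4: x=[4.0585 7.9415] v=[-1.1053 1.1053]
Step 5: x=[3.9787 8.0213] v=[-0.3989 0.3989]
Step 6: x=[4.0657 7.9343] v=[0.4352 -0.4352]
Step 7: x=[4.2917 7.7083] v=[1.1301 -1.1301]
Step 8: x=[4.5844 7.4156] v=[1.4634 -1.4634]
Max displacement = 2.0213

Answer: 2.0213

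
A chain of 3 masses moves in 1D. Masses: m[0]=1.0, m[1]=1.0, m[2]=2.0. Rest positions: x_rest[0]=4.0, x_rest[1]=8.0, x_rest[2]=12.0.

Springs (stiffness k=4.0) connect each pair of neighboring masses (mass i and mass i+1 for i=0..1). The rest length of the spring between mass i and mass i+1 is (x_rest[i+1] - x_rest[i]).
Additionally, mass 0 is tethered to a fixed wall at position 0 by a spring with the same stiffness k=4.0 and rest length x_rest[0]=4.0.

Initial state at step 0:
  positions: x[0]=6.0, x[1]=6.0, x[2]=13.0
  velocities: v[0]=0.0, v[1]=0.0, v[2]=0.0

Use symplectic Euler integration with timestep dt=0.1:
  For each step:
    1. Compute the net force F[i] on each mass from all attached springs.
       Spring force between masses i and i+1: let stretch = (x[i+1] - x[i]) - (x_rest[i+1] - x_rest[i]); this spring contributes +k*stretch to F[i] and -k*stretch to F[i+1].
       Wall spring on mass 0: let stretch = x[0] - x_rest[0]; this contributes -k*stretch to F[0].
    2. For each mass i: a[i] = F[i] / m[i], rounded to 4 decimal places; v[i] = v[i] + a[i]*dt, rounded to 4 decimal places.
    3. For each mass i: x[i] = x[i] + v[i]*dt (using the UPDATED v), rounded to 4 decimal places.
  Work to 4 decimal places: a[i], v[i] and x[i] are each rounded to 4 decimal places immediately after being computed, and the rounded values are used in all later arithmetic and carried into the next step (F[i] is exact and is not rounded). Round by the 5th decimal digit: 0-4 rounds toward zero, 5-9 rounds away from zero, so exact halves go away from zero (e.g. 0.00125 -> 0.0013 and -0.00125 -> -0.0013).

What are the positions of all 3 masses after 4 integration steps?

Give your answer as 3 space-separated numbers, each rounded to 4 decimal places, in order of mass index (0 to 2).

Step 0: x=[6.0000 6.0000 13.0000] v=[0.0000 0.0000 0.0000]
Step 1: x=[5.7600 6.2800 12.9400] v=[-2.4000 2.8000 -0.6000]
Step 2: x=[5.3104 6.8056 12.8268] v=[-4.4960 5.2560 -1.1320]
Step 3: x=[4.7082 7.5122 12.6732] v=[-6.0221 7.0664 -1.5362]
Step 4: x=[4.0298 8.3131 12.4964] v=[-6.7838 8.0092 -1.7684]

Answer: 4.0298 8.3131 12.4964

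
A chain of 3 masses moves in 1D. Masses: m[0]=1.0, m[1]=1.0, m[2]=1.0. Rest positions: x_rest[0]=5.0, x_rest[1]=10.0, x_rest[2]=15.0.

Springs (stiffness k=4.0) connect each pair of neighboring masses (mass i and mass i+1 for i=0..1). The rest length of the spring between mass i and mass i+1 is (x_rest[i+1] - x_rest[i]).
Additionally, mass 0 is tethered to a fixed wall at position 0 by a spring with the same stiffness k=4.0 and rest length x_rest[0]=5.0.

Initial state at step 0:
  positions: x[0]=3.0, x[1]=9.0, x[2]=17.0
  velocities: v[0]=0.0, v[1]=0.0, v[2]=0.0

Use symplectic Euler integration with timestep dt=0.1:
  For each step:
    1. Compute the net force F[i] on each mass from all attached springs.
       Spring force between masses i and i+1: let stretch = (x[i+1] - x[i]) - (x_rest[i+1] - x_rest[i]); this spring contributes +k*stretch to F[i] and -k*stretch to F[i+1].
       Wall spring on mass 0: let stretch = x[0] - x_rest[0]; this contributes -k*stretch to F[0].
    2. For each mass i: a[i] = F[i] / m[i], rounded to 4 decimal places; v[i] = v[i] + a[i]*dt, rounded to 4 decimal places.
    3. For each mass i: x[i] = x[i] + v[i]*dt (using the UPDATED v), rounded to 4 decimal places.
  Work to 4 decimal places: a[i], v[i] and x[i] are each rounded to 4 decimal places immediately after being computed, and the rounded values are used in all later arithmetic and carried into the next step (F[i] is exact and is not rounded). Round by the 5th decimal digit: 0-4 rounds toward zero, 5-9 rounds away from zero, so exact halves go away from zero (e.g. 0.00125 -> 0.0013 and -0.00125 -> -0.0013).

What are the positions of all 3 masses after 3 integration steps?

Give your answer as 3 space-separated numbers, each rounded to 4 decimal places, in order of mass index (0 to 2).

Answer: 3.6883 9.4486 16.3194

Derivation:
Step 0: x=[3.0000 9.0000 17.0000] v=[0.0000 0.0000 0.0000]
Step 1: x=[3.1200 9.0800 16.8800] v=[1.2000 0.8000 -1.2000]
Step 2: x=[3.3536 9.2336 16.6480] v=[2.3360 1.5360 -2.3200]
Step 3: x=[3.6883 9.4486 16.3194] v=[3.3466 2.1498 -3.2858]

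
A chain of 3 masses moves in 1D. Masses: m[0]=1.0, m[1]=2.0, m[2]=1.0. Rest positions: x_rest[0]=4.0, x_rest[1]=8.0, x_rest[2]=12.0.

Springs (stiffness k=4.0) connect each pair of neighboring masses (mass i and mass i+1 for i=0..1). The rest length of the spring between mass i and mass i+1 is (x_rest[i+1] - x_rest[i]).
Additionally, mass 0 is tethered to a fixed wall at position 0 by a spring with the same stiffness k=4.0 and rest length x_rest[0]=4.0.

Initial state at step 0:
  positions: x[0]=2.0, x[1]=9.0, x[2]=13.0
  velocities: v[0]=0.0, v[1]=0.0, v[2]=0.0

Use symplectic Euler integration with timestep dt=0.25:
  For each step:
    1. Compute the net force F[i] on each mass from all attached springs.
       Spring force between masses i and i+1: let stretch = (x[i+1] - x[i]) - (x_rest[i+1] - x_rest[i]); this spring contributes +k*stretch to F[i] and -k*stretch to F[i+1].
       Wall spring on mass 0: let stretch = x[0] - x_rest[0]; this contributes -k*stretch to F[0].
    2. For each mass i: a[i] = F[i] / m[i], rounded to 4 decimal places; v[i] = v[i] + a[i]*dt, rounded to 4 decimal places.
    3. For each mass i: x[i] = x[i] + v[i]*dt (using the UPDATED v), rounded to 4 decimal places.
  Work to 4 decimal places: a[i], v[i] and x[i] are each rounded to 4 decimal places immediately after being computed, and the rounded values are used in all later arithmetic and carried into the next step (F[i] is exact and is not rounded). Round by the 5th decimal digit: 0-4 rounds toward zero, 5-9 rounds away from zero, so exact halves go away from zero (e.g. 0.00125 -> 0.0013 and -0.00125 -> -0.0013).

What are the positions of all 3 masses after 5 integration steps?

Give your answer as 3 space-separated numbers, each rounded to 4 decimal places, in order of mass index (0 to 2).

Answer: 5.2908 8.4063 11.6043

Derivation:
Step 0: x=[2.0000 9.0000 13.0000] v=[0.0000 0.0000 0.0000]
Step 1: x=[3.2500 8.6250 13.0000] v=[5.0000 -1.5000 0.0000]
Step 2: x=[5.0313 8.1250 12.9063] v=[7.1250 -2.0000 -0.3750]
Step 3: x=[6.3282 7.8360 12.6172] v=[5.1874 -1.1562 -1.1563]
Step 4: x=[6.4200 7.9561 12.1328] v=[0.3670 0.4805 -1.9375]
Step 5: x=[5.2908 8.4063 11.6043] v=[-4.5169 1.8008 -2.1142]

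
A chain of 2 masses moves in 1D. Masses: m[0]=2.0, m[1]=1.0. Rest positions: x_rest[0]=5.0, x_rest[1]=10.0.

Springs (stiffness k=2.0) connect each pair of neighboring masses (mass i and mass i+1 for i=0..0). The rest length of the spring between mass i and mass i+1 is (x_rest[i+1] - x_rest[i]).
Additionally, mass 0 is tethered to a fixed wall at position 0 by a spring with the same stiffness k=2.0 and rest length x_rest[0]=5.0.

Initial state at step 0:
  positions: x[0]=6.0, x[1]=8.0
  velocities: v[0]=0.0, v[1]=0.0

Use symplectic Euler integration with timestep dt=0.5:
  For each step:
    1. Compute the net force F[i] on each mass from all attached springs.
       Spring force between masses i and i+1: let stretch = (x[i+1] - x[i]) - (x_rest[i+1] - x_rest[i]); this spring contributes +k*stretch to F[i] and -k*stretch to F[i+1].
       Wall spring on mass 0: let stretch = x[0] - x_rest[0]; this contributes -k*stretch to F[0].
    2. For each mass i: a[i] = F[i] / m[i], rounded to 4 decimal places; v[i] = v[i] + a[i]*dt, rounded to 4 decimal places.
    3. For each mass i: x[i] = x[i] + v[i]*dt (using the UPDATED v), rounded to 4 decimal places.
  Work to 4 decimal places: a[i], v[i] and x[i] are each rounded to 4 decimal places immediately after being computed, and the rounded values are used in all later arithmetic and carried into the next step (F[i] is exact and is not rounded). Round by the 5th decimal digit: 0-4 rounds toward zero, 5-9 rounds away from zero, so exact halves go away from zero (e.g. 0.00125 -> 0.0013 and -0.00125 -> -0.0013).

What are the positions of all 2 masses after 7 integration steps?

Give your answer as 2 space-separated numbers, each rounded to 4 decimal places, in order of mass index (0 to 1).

Answer: 6.0295 9.1223

Derivation:
Step 0: x=[6.0000 8.0000] v=[0.0000 0.0000]
Step 1: x=[5.0000 9.5000] v=[-2.0000 3.0000]
Step 2: x=[3.8750 11.2500] v=[-2.2500 3.5000]
Step 3: x=[3.6250 11.8125] v=[-0.5000 1.1250]
Step 4: x=[4.5157 10.7813] v=[1.7813 -2.0625]
Step 5: x=[5.8439 9.1173] v=[2.6563 -3.3281]
Step 6: x=[6.5295 8.3166] v=[1.3711 -1.6015]
Step 7: x=[6.0295 9.1223] v=[-1.0001 1.6114]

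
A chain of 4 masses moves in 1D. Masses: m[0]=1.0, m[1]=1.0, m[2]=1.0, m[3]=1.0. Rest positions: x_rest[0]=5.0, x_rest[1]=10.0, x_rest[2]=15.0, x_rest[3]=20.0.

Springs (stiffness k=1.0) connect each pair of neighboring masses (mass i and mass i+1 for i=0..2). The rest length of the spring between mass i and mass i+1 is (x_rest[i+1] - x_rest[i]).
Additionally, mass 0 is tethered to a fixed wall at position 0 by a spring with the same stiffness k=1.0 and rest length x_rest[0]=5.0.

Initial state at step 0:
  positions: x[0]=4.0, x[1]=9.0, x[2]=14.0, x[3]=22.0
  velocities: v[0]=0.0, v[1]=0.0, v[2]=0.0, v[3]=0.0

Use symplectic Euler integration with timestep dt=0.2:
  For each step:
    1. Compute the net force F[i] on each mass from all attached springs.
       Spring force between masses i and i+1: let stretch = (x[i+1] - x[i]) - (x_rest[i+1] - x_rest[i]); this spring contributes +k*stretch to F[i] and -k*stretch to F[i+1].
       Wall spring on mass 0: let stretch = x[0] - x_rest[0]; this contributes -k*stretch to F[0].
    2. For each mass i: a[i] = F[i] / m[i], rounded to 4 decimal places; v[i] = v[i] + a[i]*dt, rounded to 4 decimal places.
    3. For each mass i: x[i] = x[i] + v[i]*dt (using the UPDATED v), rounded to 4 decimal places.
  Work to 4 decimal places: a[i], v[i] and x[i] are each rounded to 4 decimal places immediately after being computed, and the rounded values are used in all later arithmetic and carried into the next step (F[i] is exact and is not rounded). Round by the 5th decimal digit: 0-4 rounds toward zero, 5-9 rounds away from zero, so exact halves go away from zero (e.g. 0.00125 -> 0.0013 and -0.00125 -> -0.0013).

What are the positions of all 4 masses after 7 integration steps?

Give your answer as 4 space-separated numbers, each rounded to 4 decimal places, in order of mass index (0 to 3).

Answer: 4.8105 9.5804 15.8859 19.6653

Derivation:
Step 0: x=[4.0000 9.0000 14.0000 22.0000] v=[0.0000 0.0000 0.0000 0.0000]
Step 1: x=[4.0400 9.0000 14.1200 21.8800] v=[0.2000 0.0000 0.6000 -0.6000]
Step 2: x=[4.1168 9.0064 14.3456 21.6496] v=[0.3840 0.0320 1.1280 -1.1520]
Step 3: x=[4.2245 9.0308 14.6498 21.3270] v=[0.5386 0.1219 1.5210 -1.6128]
Step 4: x=[4.3555 9.0877 14.9963 20.9374] v=[0.6550 0.2844 1.7326 -1.9482]
Step 5: x=[4.5016 9.1916 15.3441 20.5101] v=[0.7303 0.5197 1.7391 -2.1364]
Step 6: x=[4.6552 9.3540 15.6525 20.0762] v=[0.7680 0.8122 1.5418 -2.1696]
Step 7: x=[4.8105 9.5804 15.8859 19.6653] v=[0.7767 1.1321 1.1668 -2.0543]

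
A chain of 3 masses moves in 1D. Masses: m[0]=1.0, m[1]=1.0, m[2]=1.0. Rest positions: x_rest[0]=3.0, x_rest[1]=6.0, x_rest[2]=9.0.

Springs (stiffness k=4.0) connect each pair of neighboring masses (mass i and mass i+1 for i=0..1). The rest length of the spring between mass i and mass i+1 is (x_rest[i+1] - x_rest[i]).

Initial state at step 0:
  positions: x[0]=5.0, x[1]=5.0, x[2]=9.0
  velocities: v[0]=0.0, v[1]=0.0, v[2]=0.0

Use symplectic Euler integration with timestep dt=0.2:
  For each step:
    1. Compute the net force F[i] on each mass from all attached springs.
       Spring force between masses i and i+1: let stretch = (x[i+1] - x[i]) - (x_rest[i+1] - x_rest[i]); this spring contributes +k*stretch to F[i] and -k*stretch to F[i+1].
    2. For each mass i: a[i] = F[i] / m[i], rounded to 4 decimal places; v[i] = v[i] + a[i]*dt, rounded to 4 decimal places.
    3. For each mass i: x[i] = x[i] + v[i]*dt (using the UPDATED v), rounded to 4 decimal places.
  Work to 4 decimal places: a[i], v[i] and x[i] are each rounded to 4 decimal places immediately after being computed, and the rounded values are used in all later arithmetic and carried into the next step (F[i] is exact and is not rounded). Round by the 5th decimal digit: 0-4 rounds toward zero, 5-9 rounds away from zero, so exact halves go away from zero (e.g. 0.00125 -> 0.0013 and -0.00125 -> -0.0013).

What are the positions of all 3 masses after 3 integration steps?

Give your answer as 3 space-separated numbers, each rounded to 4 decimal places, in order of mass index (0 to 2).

Answer: 2.9382 7.4515 8.6104

Derivation:
Step 0: x=[5.0000 5.0000 9.0000] v=[0.0000 0.0000 0.0000]
Step 1: x=[4.5200 5.6400 8.8400] v=[-2.4000 3.2000 -0.8000]
Step 2: x=[3.7392 6.6128 8.6480] v=[-3.9040 4.8640 -0.9600]
Step 3: x=[2.9382 7.4515 8.6104] v=[-4.0051 4.1933 -0.1882]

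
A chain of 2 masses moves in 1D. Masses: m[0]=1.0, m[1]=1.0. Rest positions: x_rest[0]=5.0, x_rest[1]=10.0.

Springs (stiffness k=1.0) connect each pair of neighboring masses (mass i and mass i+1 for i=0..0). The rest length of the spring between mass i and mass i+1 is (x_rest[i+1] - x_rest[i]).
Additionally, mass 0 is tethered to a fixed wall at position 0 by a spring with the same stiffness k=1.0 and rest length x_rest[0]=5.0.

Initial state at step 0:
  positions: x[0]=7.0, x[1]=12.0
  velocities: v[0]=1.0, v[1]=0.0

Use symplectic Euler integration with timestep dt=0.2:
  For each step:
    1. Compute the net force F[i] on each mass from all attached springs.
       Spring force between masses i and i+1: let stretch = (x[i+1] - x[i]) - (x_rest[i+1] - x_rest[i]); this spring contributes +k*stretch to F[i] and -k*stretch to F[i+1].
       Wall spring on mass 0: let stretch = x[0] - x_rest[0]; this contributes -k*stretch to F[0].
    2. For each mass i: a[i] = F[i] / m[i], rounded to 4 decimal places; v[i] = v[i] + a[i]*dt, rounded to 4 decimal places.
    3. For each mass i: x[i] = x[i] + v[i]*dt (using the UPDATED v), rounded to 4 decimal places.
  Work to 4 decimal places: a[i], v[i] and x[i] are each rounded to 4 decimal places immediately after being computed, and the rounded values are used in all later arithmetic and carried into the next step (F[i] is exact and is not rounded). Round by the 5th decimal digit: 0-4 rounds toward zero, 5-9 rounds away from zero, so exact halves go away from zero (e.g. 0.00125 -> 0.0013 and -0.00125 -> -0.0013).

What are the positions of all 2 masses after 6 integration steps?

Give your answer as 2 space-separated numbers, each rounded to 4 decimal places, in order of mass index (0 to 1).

Answer: 6.4410 12.0362

Derivation:
Step 0: x=[7.0000 12.0000] v=[1.0000 0.0000]
Step 1: x=[7.1200 12.0000] v=[0.6000 0.0000]
Step 2: x=[7.1504 12.0048] v=[0.1520 0.0240]
Step 3: x=[7.0890 12.0154] v=[-0.3072 0.0531]
Step 4: x=[6.9411 12.0290] v=[-0.7397 0.0678]
Step 5: x=[6.7190 12.0390] v=[-1.1103 0.0502]
Step 6: x=[6.4410 12.0362] v=[-1.3901 -0.0138]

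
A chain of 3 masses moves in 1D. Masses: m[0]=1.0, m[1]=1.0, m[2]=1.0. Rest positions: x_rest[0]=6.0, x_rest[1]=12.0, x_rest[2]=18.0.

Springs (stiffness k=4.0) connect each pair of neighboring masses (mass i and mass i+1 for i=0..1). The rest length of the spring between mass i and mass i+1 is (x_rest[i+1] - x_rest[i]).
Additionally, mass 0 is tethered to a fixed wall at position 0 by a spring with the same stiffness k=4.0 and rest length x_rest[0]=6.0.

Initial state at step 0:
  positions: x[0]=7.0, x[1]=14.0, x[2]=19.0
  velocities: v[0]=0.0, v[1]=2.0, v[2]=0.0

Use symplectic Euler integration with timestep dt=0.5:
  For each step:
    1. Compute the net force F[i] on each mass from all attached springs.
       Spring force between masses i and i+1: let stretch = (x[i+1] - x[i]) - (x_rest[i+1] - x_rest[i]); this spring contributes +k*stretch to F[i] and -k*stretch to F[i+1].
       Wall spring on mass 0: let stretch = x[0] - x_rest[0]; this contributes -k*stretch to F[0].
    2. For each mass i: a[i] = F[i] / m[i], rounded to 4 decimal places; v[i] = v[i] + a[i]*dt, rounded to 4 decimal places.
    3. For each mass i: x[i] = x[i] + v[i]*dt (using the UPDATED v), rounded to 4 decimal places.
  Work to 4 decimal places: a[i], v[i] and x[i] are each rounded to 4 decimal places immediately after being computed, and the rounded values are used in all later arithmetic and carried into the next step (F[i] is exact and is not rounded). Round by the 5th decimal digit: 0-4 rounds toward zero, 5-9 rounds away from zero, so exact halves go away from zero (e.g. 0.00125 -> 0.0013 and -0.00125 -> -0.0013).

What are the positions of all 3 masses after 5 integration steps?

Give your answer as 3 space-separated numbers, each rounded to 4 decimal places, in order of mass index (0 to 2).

Answer: 6.0000 12.0000 17.0000

Derivation:
Step 0: x=[7.0000 14.0000 19.0000] v=[0.0000 2.0000 0.0000]
Step 1: x=[7.0000 13.0000 20.0000] v=[0.0000 -2.0000 2.0000]
Step 2: x=[6.0000 13.0000 20.0000] v=[-2.0000 0.0000 0.0000]
Step 3: x=[6.0000 13.0000 19.0000] v=[0.0000 0.0000 -2.0000]
Step 4: x=[7.0000 12.0000 18.0000] v=[2.0000 -2.0000 -2.0000]
Step 5: x=[6.0000 12.0000 17.0000] v=[-2.0000 0.0000 -2.0000]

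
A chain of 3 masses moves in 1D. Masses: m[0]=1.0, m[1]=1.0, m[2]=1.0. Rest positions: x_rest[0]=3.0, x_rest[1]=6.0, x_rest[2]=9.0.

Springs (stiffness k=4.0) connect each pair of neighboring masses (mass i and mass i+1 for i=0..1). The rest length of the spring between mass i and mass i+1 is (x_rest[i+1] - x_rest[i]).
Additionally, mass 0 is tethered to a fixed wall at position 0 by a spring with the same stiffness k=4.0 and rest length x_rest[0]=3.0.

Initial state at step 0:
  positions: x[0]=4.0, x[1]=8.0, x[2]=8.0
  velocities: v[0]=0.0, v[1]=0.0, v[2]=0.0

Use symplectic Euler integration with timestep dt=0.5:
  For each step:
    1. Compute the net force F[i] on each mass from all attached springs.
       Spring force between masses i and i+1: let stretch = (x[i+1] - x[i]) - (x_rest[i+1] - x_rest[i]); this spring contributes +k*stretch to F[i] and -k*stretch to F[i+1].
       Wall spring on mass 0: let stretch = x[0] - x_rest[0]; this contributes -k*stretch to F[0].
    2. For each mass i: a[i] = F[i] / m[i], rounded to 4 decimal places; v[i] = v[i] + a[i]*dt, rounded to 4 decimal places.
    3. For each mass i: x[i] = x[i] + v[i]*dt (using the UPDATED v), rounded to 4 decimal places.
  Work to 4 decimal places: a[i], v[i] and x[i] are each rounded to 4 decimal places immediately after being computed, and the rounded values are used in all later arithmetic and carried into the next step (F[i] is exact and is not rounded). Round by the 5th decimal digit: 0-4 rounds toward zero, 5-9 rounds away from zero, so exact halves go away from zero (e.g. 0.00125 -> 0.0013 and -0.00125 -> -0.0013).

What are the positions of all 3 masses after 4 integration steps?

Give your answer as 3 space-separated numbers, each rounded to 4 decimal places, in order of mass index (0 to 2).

Answer: 6.0000 5.0000 8.0000

Derivation:
Step 0: x=[4.0000 8.0000 8.0000] v=[0.0000 0.0000 0.0000]
Step 1: x=[4.0000 4.0000 11.0000] v=[0.0000 -8.0000 6.0000]
Step 2: x=[0.0000 7.0000 10.0000] v=[-8.0000 6.0000 -2.0000]
Step 3: x=[3.0000 6.0000 9.0000] v=[6.0000 -2.0000 -2.0000]
Step 4: x=[6.0000 5.0000 8.0000] v=[6.0000 -2.0000 -2.0000]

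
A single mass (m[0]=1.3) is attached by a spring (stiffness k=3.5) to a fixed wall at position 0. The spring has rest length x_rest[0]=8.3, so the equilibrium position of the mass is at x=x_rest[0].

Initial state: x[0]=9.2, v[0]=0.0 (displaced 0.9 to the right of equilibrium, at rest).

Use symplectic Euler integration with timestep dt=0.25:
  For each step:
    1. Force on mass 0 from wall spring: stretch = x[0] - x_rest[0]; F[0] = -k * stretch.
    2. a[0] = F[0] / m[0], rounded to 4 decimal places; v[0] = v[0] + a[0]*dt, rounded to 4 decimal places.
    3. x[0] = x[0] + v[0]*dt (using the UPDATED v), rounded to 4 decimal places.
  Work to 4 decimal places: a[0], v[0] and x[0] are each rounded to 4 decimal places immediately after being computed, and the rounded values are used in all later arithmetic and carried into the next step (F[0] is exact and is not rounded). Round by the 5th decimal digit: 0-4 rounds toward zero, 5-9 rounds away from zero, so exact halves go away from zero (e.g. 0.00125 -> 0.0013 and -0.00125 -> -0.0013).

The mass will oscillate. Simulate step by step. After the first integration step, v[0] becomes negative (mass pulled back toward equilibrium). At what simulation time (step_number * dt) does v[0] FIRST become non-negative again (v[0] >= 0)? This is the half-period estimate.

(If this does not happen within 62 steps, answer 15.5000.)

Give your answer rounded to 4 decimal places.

Answer: 2.0000

Derivation:
Step 0: x=[9.2000] v=[0.0000]
Step 1: x=[9.0486] v=[-0.6058]
Step 2: x=[8.7712] v=[-1.1097]
Step 3: x=[8.4145] v=[-1.4269]
Step 4: x=[8.0385] v=[-1.5040]
Step 5: x=[7.7065] v=[-1.3280]
Step 6: x=[7.4744] v=[-0.9285]
Step 7: x=[7.3812] v=[-0.3728]
Step 8: x=[7.4426] v=[0.2456]
First v>=0 after going negative at step 8, time=2.0000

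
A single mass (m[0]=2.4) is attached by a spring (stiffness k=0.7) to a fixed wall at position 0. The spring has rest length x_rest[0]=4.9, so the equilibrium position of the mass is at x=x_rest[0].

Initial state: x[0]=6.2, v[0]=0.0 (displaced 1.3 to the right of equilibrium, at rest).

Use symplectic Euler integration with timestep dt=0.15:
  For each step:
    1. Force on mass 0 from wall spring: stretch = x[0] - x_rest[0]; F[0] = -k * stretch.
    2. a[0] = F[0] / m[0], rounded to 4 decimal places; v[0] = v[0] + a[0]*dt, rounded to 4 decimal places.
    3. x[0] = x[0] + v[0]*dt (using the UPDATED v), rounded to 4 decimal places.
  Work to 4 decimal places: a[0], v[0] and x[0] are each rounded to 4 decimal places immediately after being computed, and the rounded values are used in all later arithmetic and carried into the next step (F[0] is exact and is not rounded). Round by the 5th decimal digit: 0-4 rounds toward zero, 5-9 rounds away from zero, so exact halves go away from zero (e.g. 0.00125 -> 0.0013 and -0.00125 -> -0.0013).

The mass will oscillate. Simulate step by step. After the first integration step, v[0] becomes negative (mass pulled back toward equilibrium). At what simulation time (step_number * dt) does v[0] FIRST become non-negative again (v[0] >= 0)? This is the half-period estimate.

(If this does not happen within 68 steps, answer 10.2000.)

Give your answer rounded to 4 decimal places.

Answer: 5.8500

Derivation:
Step 0: x=[6.2000] v=[0.0000]
Step 1: x=[6.1915] v=[-0.0569]
Step 2: x=[6.1745] v=[-0.1134]
Step 3: x=[6.1491] v=[-0.1692]
Step 4: x=[6.1155] v=[-0.2238]
Step 5: x=[6.0740] v=[-0.2770]
Step 6: x=[6.0247] v=[-0.3284]
Step 7: x=[5.9681] v=[-0.3776]
Step 8: x=[5.9045] v=[-0.4243]
Step 9: x=[5.8343] v=[-0.4683]
Step 10: x=[5.7579] v=[-0.5092]
Step 11: x=[5.6759] v=[-0.5467]
Step 12: x=[5.5888] v=[-0.5806]
Step 13: x=[5.4972] v=[-0.6107]
Step 14: x=[5.4017] v=[-0.6368]
Step 15: x=[5.3029] v=[-0.6587]
Step 16: x=[5.2015] v=[-0.6763]
Step 17: x=[5.0981] v=[-0.6895]
Step 18: x=[4.9934] v=[-0.6982]
Step 19: x=[4.8881] v=[-0.7023]
Step 20: x=[4.7828] v=[-0.7018]
Step 21: x=[4.6783] v=[-0.6967]
Step 22: x=[4.5753] v=[-0.6870]
Step 23: x=[4.4744] v=[-0.6728]
Step 24: x=[4.3763] v=[-0.6542]
Step 25: x=[4.2816] v=[-0.6313]
Step 26: x=[4.1910] v=[-0.6042]
Step 27: x=[4.1050] v=[-0.5732]
Step 28: x=[4.0242] v=[-0.5384]
Step 29: x=[3.9492] v=[-0.5001]
Step 30: x=[3.8804] v=[-0.4585]
Step 31: x=[3.8183] v=[-0.4139]
Step 32: x=[3.7633] v=[-0.3666]
Step 33: x=[3.7158] v=[-0.3169]
Step 34: x=[3.6760] v=[-0.2651]
Step 35: x=[3.6443] v=[-0.2116]
Step 36: x=[3.6208] v=[-0.1567]
Step 37: x=[3.6057] v=[-0.1007]
Step 38: x=[3.5991] v=[-0.0441]
Step 39: x=[3.6010] v=[0.0128]
First v>=0 after going negative at step 39, time=5.8500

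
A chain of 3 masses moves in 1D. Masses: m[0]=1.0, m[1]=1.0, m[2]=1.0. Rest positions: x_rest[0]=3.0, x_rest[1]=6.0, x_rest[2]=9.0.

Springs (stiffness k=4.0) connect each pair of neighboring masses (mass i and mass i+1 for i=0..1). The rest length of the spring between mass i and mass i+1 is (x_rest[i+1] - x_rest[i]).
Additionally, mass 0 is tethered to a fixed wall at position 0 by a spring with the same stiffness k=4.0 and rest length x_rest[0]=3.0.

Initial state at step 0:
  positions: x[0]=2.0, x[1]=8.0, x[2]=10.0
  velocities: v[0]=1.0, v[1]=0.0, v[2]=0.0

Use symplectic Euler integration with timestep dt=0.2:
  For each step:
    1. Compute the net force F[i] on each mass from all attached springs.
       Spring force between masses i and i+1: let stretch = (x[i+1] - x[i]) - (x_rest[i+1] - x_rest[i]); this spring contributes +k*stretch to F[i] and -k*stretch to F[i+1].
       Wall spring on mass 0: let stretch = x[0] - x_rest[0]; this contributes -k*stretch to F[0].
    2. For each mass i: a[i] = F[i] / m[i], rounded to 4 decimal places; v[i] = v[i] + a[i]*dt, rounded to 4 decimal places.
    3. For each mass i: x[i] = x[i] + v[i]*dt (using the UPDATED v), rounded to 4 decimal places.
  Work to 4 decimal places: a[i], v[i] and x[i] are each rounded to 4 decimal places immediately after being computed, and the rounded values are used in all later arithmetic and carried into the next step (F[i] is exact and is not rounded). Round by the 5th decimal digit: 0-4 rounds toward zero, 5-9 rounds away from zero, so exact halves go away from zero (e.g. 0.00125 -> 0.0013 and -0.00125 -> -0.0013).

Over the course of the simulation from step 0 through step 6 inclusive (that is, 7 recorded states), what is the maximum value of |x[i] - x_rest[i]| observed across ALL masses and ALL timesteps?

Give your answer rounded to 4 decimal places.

Answer: 2.0784

Derivation:
Step 0: x=[2.0000 8.0000 10.0000] v=[1.0000 0.0000 0.0000]
Step 1: x=[2.8400 7.3600 10.1600] v=[4.2000 -3.2000 0.8000]
Step 2: x=[3.9488 6.4448 10.3520] v=[5.5440 -4.5760 0.9600]
Step 3: x=[4.8252 5.7554 10.3988] v=[4.3818 -3.4470 0.2342]
Step 4: x=[5.0784 5.6601 10.1827] v=[1.2658 -0.4764 -1.0805]
Step 5: x=[4.6121 6.1954 9.7230] v=[-2.3316 2.6763 -2.2986]
Step 6: x=[3.6612 7.0417 9.1789] v=[-4.7546 4.2317 -2.7207]
Max displacement = 2.0784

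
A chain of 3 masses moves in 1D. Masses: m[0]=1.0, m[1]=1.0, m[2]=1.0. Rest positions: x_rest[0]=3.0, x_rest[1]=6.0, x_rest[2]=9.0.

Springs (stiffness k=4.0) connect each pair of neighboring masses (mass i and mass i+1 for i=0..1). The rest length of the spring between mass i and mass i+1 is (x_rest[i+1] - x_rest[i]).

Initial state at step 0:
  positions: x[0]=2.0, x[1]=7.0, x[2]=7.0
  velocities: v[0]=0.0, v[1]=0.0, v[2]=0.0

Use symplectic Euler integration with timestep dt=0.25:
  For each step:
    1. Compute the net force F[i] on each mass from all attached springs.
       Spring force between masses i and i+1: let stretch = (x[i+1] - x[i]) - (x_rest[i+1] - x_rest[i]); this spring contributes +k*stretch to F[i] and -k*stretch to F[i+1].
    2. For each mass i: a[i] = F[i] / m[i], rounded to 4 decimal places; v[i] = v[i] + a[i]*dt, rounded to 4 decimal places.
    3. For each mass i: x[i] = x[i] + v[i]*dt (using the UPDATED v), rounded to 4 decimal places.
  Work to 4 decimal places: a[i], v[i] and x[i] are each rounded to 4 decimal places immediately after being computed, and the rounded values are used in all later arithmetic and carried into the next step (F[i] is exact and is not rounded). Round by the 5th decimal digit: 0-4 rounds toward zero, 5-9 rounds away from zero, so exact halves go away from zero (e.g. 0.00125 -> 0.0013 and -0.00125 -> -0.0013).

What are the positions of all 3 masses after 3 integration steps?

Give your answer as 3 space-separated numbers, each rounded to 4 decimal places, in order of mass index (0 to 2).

Answer: 3.1563 3.4844 9.3594

Derivation:
Step 0: x=[2.0000 7.0000 7.0000] v=[0.0000 0.0000 0.0000]
Step 1: x=[2.5000 5.7500 7.7500] v=[2.0000 -5.0000 3.0000]
Step 2: x=[3.0625 4.1875 8.7500] v=[2.2500 -6.2500 4.0000]
Step 3: x=[3.1563 3.4844 9.3594] v=[0.3750 -2.8125 2.4375]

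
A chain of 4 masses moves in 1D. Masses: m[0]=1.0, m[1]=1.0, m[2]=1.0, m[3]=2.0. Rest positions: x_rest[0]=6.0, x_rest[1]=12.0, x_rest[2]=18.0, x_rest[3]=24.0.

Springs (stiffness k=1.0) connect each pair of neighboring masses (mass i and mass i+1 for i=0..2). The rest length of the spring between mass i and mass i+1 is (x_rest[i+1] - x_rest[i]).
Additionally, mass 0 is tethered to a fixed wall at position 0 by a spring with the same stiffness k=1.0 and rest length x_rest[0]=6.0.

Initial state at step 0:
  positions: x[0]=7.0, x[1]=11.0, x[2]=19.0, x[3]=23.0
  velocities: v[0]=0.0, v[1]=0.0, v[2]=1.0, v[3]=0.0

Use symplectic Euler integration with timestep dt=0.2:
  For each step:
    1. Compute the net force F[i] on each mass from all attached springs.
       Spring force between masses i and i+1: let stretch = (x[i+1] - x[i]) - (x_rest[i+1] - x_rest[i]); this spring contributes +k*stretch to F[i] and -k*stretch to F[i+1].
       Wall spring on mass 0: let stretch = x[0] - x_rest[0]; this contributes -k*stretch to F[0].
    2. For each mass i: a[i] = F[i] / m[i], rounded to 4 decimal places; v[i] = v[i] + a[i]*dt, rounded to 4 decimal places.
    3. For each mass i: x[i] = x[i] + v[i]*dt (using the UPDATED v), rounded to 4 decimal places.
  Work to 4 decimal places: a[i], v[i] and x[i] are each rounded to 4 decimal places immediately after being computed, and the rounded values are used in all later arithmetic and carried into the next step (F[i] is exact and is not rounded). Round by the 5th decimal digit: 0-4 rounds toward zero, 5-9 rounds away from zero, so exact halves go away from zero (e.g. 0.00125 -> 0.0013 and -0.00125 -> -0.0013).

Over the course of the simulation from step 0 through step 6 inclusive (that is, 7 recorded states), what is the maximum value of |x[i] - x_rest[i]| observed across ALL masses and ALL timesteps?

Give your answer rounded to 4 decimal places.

Step 0: x=[7.0000 11.0000 19.0000 23.0000] v=[0.0000 0.0000 1.0000 0.0000]
Step 1: x=[6.8800 11.1600 19.0400 23.0400] v=[-0.6000 0.8000 0.2000 0.2000]
Step 2: x=[6.6560 11.4640 18.9248 23.1200] v=[-1.1200 1.5200 -0.5760 0.4000]
Step 3: x=[6.3581 11.8741 18.6790 23.2361] v=[-1.4896 2.0506 -1.2291 0.5805]
Step 4: x=[6.0265 12.3358 18.3433 23.3811] v=[-1.6580 2.3084 -1.6787 0.7248]
Step 5: x=[5.7062 12.7854 17.9688 23.5453] v=[-1.6014 2.2480 -1.8726 0.8210]
Step 6: x=[5.4408 13.1592 17.6100 23.7180] v=[-1.3268 1.8688 -1.7940 0.8634]
Max displacement = 1.1592

Answer: 1.1592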